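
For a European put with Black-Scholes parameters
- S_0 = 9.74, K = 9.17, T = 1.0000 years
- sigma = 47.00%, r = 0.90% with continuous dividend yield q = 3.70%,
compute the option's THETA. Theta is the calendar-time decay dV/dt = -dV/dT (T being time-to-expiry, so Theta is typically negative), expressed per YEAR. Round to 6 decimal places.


Answer: Theta = -0.926208

Derivation:
d1 = 0.3037315561; d2 = -0.1662684439
phi(d1) = 0.3809584510; exp(-qT) = 0.9636761353; exp(-rT) = 0.9910403788
Theta = -S*exp(-qT)*phi(d1)*sigma/(2*sqrt(T)) + r*K*exp(-rT)*N(-d2) - q*S*exp(-qT)*N(-d1)
N(-d1) = 0.3806662074; N(-d2) = 0.5660271507; sqrt(T) = 1.0000000000
Term 1 = -9.7400 * 0.9636761353 * 0.3809584510 * 0.4700 / (2 * 1.0000000000) = -0.8403022676
Term 2 = 0.0090 * 9.1700 * 0.9910403788 * 0.5660271507 = 0.0462956790
Term 3 = -0.0370 * 9.7400 * 0.9636761353 * 0.3806662074 = -0.1322014170
Theta = -0.8403022676 + (0.0462956790) + (-0.1322014170) = -0.926208


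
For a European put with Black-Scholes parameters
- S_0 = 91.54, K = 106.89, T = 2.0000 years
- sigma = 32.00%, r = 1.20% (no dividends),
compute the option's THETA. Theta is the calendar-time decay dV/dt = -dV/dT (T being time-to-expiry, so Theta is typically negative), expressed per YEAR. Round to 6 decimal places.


d1 = -0.0632512166; d2 = -0.5157995565
phi(d1) = 0.3981450506; exp(-qT) = 1.0000000000; exp(-rT) = 0.9762857098
Theta = -S*exp(-qT)*phi(d1)*sigma/(2*sqrt(T)) + r*K*exp(-rT)*N(-d2) - q*S*exp(-qT)*N(-d1)
N(-d1) = 0.5252167693; N(-d2) = 0.6970027938; sqrt(T) = 1.4142135624
Term 1 = -91.5400 * 1.0000000000 * 0.3981450506 * 0.3200 / (2 * 1.4142135624) = -4.1234165929
Term 2 = 0.0120 * 106.8900 * 0.9762857098 * 0.6970027938 = 0.8728302201
Term 3 = 0 (no dividend yield, q = 0)
Theta = -4.1234165929 + (0.8728302201) + (0.0000000000) = -3.250586

Answer: Theta = -3.250586


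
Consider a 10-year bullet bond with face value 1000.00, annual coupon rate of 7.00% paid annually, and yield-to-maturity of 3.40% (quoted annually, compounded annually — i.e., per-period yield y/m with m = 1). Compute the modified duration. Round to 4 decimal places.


Answer: Modified duration = 7.5940

Derivation:
Coupon per period c = face * coupon_rate / m = 70.000000
Periods per year m = 1; per-period yield y/m = 0.034000
Number of cashflows N = 10
Cashflows (t years, CF_t, discount factor 1/(1+y/m)^(m*t), PV):
  t = 1.0000: CF_t = 70.000000, DF = 0.967118, PV = 67.698259
  t = 2.0000: CF_t = 70.000000, DF = 0.935317, PV = 65.472204
  t = 3.0000: CF_t = 70.000000, DF = 0.904562, PV = 63.319346
  t = 4.0000: CF_t = 70.000000, DF = 0.874818, PV = 61.237279
  t = 5.0000: CF_t = 70.000000, DF = 0.846052, PV = 59.223674
  t = 6.0000: CF_t = 70.000000, DF = 0.818233, PV = 57.276281
  t = 7.0000: CF_t = 70.000000, DF = 0.791327, PV = 55.392921
  t = 8.0000: CF_t = 70.000000, DF = 0.765307, PV = 53.571491
  t = 9.0000: CF_t = 70.000000, DF = 0.740142, PV = 51.809952
  t = 10.0000: CF_t = 1070.000000, DF = 0.715805, PV = 765.911147
Price P = sum_t PV_t = 1300.912554
First compute Macaulay numerator sum_t t * PV_t:
  t * PV_t at t = 1.0000: 67.698259
  t * PV_t at t = 2.0000: 130.944408
  t * PV_t at t = 3.0000: 189.958039
  t * PV_t at t = 4.0000: 244.949116
  t * PV_t at t = 5.0000: 296.118370
  t * PV_t at t = 6.0000: 343.657683
  t * PV_t at t = 7.0000: 387.750448
  t * PV_t at t = 8.0000: 428.571924
  t * PV_t at t = 9.0000: 466.289569
  t * PV_t at t = 10.0000: 7659.111467
Macaulay duration D = 10215.049286 / 1300.912554 = 7.852218
Modified duration = D / (1 + y/m) = 7.852218 / (1 + 0.034000) = 7.594022


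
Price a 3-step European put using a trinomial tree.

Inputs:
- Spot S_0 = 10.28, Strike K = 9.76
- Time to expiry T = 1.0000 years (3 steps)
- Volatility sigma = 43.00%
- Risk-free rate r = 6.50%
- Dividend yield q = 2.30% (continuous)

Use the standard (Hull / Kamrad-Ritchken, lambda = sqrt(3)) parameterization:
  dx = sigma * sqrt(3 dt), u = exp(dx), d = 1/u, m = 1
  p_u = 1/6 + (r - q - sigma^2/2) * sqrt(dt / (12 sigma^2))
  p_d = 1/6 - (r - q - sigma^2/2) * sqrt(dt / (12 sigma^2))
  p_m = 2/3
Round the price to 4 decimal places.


Answer: Price = V(0,0) = 1.1525

Derivation:
dt = T/N = 0.333333; dx = sigma*sqrt(3*dt) = 0.430000
u = exp(dx) = 1.537258; d = 1/u = 0.650509
p_u = 0.147112, p_m = 0.666667, p_d = 0.186221
Discount per step: exp(-r*dt) = 0.978566
Stock lattice S(k, j) with j the centered position index:
  k=0: S(0,+0) = 10.2800
  k=1: S(1,-1) = 6.6872; S(1,+0) = 10.2800; S(1,+1) = 15.8030
  k=2: S(2,-2) = 4.3501; S(2,-1) = 6.6872; S(2,+0) = 10.2800; S(2,+1) = 15.8030; S(2,+2) = 24.2933
  k=3: S(3,-3) = 2.8298; S(3,-2) = 4.3501; S(3,-1) = 6.6872; S(3,+0) = 10.2800; S(3,+1) = 15.8030; S(3,+2) = 24.2933; S(3,+3) = 37.3450
Terminal payoffs V(N, j) = max(K - S_T, 0):
  V(3,-3) = 6.930216; V(3,-2) = 5.409894; V(3,-1) = 3.072767; V(3,+0) = 0.000000; V(3,+1) = 0.000000; V(3,+2) = 0.000000; V(3,+3) = 0.000000
Backward induction: V(k, j) = exp(-r*dt) * [p_u * V(k+1, j+1) + p_m * V(k+1, j) + p_d * V(k+1, j-1)]
  V(2,-2) = exp(-r*dt) * [p_u*3.072767 + p_m*5.409894 + p_d*6.930216] = 5.234537
  V(2,-1) = exp(-r*dt) * [p_u*0.000000 + p_m*3.072767 + p_d*5.409894] = 2.990446
  V(2,+0) = exp(-r*dt) * [p_u*0.000000 + p_m*0.000000 + p_d*3.072767] = 0.559949
  V(2,+1) = exp(-r*dt) * [p_u*0.000000 + p_m*0.000000 + p_d*0.000000] = 0.000000
  V(2,+2) = exp(-r*dt) * [p_u*0.000000 + p_m*0.000000 + p_d*0.000000] = 0.000000
  V(1,-1) = exp(-r*dt) * [p_u*0.559949 + p_m*2.990446 + p_d*5.234537] = 2.985397
  V(1,+0) = exp(-r*dt) * [p_u*0.000000 + p_m*0.559949 + p_d*2.990446] = 0.910246
  V(1,+1) = exp(-r*dt) * [p_u*0.000000 + p_m*0.000000 + p_d*0.559949] = 0.102039
  V(0,+0) = exp(-r*dt) * [p_u*0.102039 + p_m*0.910246 + p_d*2.985397] = 1.152541


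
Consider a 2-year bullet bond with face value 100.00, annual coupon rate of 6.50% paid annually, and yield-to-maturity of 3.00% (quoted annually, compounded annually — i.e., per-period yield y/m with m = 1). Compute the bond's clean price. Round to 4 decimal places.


Answer: Price = 106.6971

Derivation:
Coupon per period c = face * coupon_rate / m = 6.500000
Periods per year m = 1; per-period yield y/m = 0.030000
Number of cashflows N = 2
Cashflows (t years, CF_t, discount factor 1/(1+y/m)^(m*t), PV):
  t = 1.0000: CF_t = 6.500000, DF = 0.970874, PV = 6.310680
  t = 2.0000: CF_t = 106.500000, DF = 0.942596, PV = 100.386464
Price P = sum_t PV_t = 106.697144


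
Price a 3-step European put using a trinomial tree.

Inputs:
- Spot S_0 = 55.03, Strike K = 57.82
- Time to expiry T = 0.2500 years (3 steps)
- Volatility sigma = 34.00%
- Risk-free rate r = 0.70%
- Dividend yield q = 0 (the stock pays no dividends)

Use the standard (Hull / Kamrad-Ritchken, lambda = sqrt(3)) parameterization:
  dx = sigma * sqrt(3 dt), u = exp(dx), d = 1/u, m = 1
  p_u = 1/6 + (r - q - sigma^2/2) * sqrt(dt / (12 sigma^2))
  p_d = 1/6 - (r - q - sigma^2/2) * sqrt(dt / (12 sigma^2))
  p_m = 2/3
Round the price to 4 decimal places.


dt = T/N = 0.083333; dx = sigma*sqrt(3*dt) = 0.170000
u = exp(dx) = 1.185305; d = 1/u = 0.843665
p_u = 0.154216, p_m = 0.666667, p_d = 0.179118
Discount per step: exp(-r*dt) = 0.999417
Stock lattice S(k, j) with j the centered position index:
  k=0: S(0,+0) = 55.0300
  k=1: S(1,-1) = 46.4269; S(1,+0) = 55.0300; S(1,+1) = 65.2273
  k=2: S(2,-2) = 39.1687; S(2,-1) = 46.4269; S(2,+0) = 55.0300; S(2,+1) = 65.2273; S(2,+2) = 77.3143
  k=3: S(3,-3) = 33.0453; S(3,-2) = 39.1687; S(3,-1) = 46.4269; S(3,+0) = 55.0300; S(3,+1) = 65.2273; S(3,+2) = 77.3143; S(3,+3) = 91.6410
Terminal payoffs V(N, j) = max(K - S_T, 0):
  V(3,-3) = 24.774728; V(3,-2) = 18.651279; V(3,-1) = 11.393125; V(3,+0) = 2.790000; V(3,+1) = 0.000000; V(3,+2) = 0.000000; V(3,+3) = 0.000000
Backward induction: V(k, j) = exp(-r*dt) * [p_u * V(k+1, j+1) + p_m * V(k+1, j) + p_d * V(k+1, j-1)]
  V(2,-2) = exp(-r*dt) * [p_u*11.393125 + p_m*18.651279 + p_d*24.774728] = 18.617912
  V(2,-1) = exp(-r*dt) * [p_u*2.790000 + p_m*11.393125 + p_d*18.651279] = 11.359823
  V(2,+0) = exp(-r*dt) * [p_u*0.000000 + p_m*2.790000 + p_d*11.393125] = 3.898435
  V(2,+1) = exp(-r*dt) * [p_u*0.000000 + p_m*0.000000 + p_d*2.790000] = 0.499447
  V(2,+2) = exp(-r*dt) * [p_u*0.000000 + p_m*0.000000 + p_d*0.000000] = 0.000000
  V(1,-1) = exp(-r*dt) * [p_u*3.898435 + p_m*11.359823 + p_d*18.617912] = 11.502500
  V(1,+0) = exp(-r*dt) * [p_u*0.499447 + p_m*3.898435 + p_d*11.359823] = 4.707977
  V(1,+1) = exp(-r*dt) * [p_u*0.000000 + p_m*0.499447 + p_d*3.898435] = 1.030642
  V(0,+0) = exp(-r*dt) * [p_u*1.030642 + p_m*4.707977 + p_d*11.502500] = 5.354769

Answer: Price = V(0,0) = 5.3548


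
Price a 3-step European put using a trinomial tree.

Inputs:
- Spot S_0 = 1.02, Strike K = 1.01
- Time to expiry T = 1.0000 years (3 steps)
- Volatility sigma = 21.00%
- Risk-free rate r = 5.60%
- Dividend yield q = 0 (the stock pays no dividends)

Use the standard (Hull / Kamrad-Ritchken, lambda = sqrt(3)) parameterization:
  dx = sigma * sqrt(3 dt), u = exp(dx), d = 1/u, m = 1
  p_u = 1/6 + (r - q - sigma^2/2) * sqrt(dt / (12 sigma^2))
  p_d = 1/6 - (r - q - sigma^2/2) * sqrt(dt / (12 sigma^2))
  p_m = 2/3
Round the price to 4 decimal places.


dt = T/N = 0.333333; dx = sigma*sqrt(3*dt) = 0.210000
u = exp(dx) = 1.233678; d = 1/u = 0.810584
p_u = 0.193611, p_m = 0.666667, p_d = 0.139722
Discount per step: exp(-r*dt) = 0.981506
Stock lattice S(k, j) with j the centered position index:
  k=0: S(0,+0) = 1.0200
  k=1: S(1,-1) = 0.8268; S(1,+0) = 1.0200; S(1,+1) = 1.2584
  k=2: S(2,-2) = 0.6702; S(2,-1) = 0.8268; S(2,+0) = 1.0200; S(2,+1) = 1.2584; S(2,+2) = 1.5524
  k=3: S(3,-3) = 0.5432; S(3,-2) = 0.6702; S(3,-1) = 0.8268; S(3,+0) = 1.0200; S(3,+1) = 1.2584; S(3,+2) = 1.5524; S(3,+3) = 1.9152
Terminal payoffs V(N, j) = max(K - S_T, 0):
  V(3,-3) = 0.466756; V(3,-2) = 0.339812; V(3,-1) = 0.183204; V(3,+0) = 0.000000; V(3,+1) = 0.000000; V(3,+2) = 0.000000; V(3,+3) = 0.000000
Backward induction: V(k, j) = exp(-r*dt) * [p_u * V(k+1, j+1) + p_m * V(k+1, j) + p_d * V(k+1, j-1)]
  V(2,-2) = exp(-r*dt) * [p_u*0.183204 + p_m*0.339812 + p_d*0.466756] = 0.321176
  V(2,-1) = exp(-r*dt) * [p_u*0.000000 + p_m*0.183204 + p_d*0.339812] = 0.166479
  V(2,+0) = exp(-r*dt) * [p_u*0.000000 + p_m*0.000000 + p_d*0.183204] = 0.025124
  V(2,+1) = exp(-r*dt) * [p_u*0.000000 + p_m*0.000000 + p_d*0.000000] = 0.000000
  V(2,+2) = exp(-r*dt) * [p_u*0.000000 + p_m*0.000000 + p_d*0.000000] = 0.000000
  V(1,-1) = exp(-r*dt) * [p_u*0.025124 + p_m*0.166479 + p_d*0.321176] = 0.157753
  V(1,+0) = exp(-r*dt) * [p_u*0.000000 + p_m*0.025124 + p_d*0.166479] = 0.039270
  V(1,+1) = exp(-r*dt) * [p_u*0.000000 + p_m*0.000000 + p_d*0.025124] = 0.003446
  V(0,+0) = exp(-r*dt) * [p_u*0.003446 + p_m*0.039270 + p_d*0.157753] = 0.047985

Answer: Price = V(0,0) = 0.0480


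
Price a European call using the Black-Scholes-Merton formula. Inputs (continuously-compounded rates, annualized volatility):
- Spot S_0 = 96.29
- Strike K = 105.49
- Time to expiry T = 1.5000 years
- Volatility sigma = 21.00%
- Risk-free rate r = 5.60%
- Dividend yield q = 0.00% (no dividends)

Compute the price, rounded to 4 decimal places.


Answer: Price = 9.5422

Derivation:
d1 = (ln(S/K) + (r - q + 0.5*sigma^2) * T) / (sigma * sqrt(T)) = 0.10040307
d2 = d1 - sigma * sqrt(T) = -0.15679336
exp(-rT) = 0.91943126; exp(-qT) = 1.00000000
C = S_0 * exp(-qT) * N(d1) - K * exp(-rT) * N(d2)
N(d1) = 0.53998783; N(d2) = 0.43770385
C = 96.2900 * 1.00000000 * 0.53998783 - 105.4900 * 0.91943126 * 0.43770385 = 9.5422


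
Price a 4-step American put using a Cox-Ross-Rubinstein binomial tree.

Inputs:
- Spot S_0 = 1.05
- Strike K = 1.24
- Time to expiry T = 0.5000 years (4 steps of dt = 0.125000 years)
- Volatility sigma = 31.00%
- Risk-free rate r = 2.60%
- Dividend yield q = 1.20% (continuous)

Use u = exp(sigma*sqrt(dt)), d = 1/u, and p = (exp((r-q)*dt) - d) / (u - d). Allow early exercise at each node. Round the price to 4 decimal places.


dt = T/N = 0.125000
u = exp(sigma*sqrt(dt)) = 1.115833; d = 1/u = 0.896191
p = (exp((r-q)*dt) - d) / (u - d) = 0.480601
Discount per step: exp(-r*dt) = 0.996755
Stock lattice S(k, i) with i counting down-moves:
  k=0: S(0,0) = 1.0500
  k=1: S(1,0) = 1.1716; S(1,1) = 0.9410
  k=2: S(2,0) = 1.3073; S(2,1) = 1.0500; S(2,2) = 0.8433
  k=3: S(3,0) = 1.4588; S(3,1) = 1.1716; S(3,2) = 0.9410; S(3,3) = 0.7558
  k=4: S(4,0) = 1.6277; S(4,1) = 1.3073; S(4,2) = 1.0500; S(4,3) = 0.8433; S(4,4) = 0.6773
Terminal payoffs V(N, i) = max(K - S_T, 0):
  V(4,0) = 0.000000; V(4,1) = 0.000000; V(4,2) = 0.190000; V(4,3) = 0.396683; V(4,4) = 0.562683
Backward induction: V(k, i) = exp(-r*dt) * [p * V(k+1, i) + (1-p) * V(k+1, i+1)]; then take max(V_cont, immediate exercise) for American.
  V(3,0) = exp(-r*dt) * [p*0.000000 + (1-p)*0.000000] = 0.000000; exercise = 0.000000; V(3,0) = max -> 0.000000
  V(3,1) = exp(-r*dt) * [p*0.000000 + (1-p)*0.190000] = 0.098366; exercise = 0.068375; V(3,1) = max -> 0.098366
  V(3,2) = exp(-r*dt) * [p*0.190000 + (1-p)*0.396683] = 0.296386; exercise = 0.298999; V(3,2) = max -> 0.298999
  V(3,3) = exp(-r*dt) * [p*0.396683 + (1-p)*0.562683] = 0.481337; exercise = 0.484227; V(3,3) = max -> 0.484227
  V(2,0) = exp(-r*dt) * [p*0.000000 + (1-p)*0.098366] = 0.050925; exercise = 0.000000; V(2,0) = max -> 0.050925
  V(2,1) = exp(-r*dt) * [p*0.098366 + (1-p)*0.298999] = 0.201917; exercise = 0.190000; V(2,1) = max -> 0.201917
  V(2,2) = exp(-r*dt) * [p*0.298999 + (1-p)*0.484227] = 0.393924; exercise = 0.396683; V(2,2) = max -> 0.396683
  V(1,0) = exp(-r*dt) * [p*0.050925 + (1-p)*0.201917] = 0.128930; exercise = 0.068375; V(1,0) = max -> 0.128930
  V(1,1) = exp(-r*dt) * [p*0.201917 + (1-p)*0.396683] = 0.302095; exercise = 0.298999; V(1,1) = max -> 0.302095
  V(0,0) = exp(-r*dt) * [p*0.128930 + (1-p)*0.302095] = 0.218162; exercise = 0.190000; V(0,0) = max -> 0.218162

Answer: Price = V(0,0) = 0.2182


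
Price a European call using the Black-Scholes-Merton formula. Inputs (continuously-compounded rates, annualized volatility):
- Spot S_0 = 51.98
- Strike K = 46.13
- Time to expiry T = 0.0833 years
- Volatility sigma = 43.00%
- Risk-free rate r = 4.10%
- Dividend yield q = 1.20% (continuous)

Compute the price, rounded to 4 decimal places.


Answer: Price = 6.4780

Derivation:
d1 = (ln(S/K) + (r - q + 0.5*sigma^2) * T) / (sigma * sqrt(T)) = 1.04356647
d2 = d1 - sigma * sqrt(T) = 0.91946099
exp(-rT) = 0.99659053; exp(-qT) = 0.99900090
C = S_0 * exp(-qT) * N(d1) - K * exp(-rT) * N(d2)
N(d1) = 0.85165699; N(d2) = 0.82107275
C = 51.9800 * 0.99900090 * 0.85165699 - 46.1300 * 0.99659053 * 0.82107275 = 6.4780


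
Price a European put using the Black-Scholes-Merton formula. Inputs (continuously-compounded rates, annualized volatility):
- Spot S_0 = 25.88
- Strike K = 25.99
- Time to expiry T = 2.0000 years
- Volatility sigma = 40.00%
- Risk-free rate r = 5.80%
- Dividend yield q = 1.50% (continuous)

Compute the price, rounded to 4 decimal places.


d1 = (ln(S/K) + (r - q + 0.5*sigma^2) * T) / (sigma * sqrt(T)) = 0.42737290
d2 = d1 - sigma * sqrt(T) = -0.13831252
exp(-rT) = 0.89047522; exp(-qT) = 0.97044553
P = K * exp(-rT) * N(-d2) - S_0 * exp(-qT) * N(-d1)
N(-d1) = 0.33455387; N(-d2) = 0.55500329
P = 25.9900 * 0.89047522 * 0.55500329 - 25.8800 * 0.97044553 * 0.33455387 = 4.4423

Answer: Price = 4.4423


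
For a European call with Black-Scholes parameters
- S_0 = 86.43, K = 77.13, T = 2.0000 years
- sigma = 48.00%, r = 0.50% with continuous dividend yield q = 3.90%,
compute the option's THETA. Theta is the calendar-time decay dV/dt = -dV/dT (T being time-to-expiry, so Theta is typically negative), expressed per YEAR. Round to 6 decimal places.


d1 = 0.4069436764; d2 = -0.2718788335
phi(d1) = 0.3672398467; exp(-qT) = 0.9249644265; exp(-rT) = 0.9900498337
Theta = -S*exp(-qT)*phi(d1)*sigma/(2*sqrt(T)) - r*K*exp(-rT)*N(d2) + q*S*exp(-qT)*N(d1)
N(d1) = 0.6579753219; N(d2) = 0.3928575934; sqrt(T) = 1.4142135624
Term 1 = -86.4300 * 0.9249644265 * 0.3672398467 * 0.4800 / (2 * 1.4142135624) = -4.9823655118
Term 2 = -0.0050 * 77.1300 * 0.9900498337 * 0.3928575934 = -0.1499980257
Term 3 = 0.0390 * 86.4300 * 0.9249644265 * 0.6579753219 = 2.0514633172
Theta = -4.9823655118 + (-0.1499980257) + (2.0514633172) = -3.080900

Answer: Theta = -3.080900


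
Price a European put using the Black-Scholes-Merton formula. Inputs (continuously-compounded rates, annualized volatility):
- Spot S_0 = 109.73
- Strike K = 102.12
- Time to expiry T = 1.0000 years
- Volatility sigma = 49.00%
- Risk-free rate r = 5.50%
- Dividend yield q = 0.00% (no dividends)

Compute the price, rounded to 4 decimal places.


Answer: Price = 14.0863

Derivation:
d1 = (ln(S/K) + (r - q + 0.5*sigma^2) * T) / (sigma * sqrt(T)) = 0.50392696
d2 = d1 - sigma * sqrt(T) = 0.01392696
exp(-rT) = 0.94648515; exp(-qT) = 1.00000000
P = K * exp(-rT) * N(-d2) - S_0 * exp(-qT) * N(-d1)
N(-d1) = 0.30715635; N(-d2) = 0.49444413
P = 102.1200 * 0.94648515 * 0.49444413 - 109.7300 * 1.00000000 * 0.30715635 = 14.0863


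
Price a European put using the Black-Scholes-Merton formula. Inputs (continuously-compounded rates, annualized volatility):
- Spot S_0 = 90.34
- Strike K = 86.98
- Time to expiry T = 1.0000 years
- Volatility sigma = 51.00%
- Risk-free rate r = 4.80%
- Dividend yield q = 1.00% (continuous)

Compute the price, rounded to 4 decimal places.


Answer: Price = 14.2632

Derivation:
d1 = (ln(S/K) + (r - q + 0.5*sigma^2) * T) / (sigma * sqrt(T)) = 0.40382769
d2 = d1 - sigma * sqrt(T) = -0.10617231
exp(-rT) = 0.95313379; exp(-qT) = 0.99004983
P = K * exp(-rT) * N(-d2) - S_0 * exp(-qT) * N(-d1)
N(-d1) = 0.34316972; N(-d2) = 0.54227718
P = 86.9800 * 0.95313379 * 0.54227718 - 90.3400 * 0.99004983 * 0.34316972 = 14.2632


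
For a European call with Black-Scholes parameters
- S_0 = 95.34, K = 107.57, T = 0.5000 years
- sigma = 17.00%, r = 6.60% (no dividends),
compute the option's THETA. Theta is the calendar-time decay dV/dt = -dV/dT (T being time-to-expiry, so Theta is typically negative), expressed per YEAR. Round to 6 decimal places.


d1 = -0.6694000930; d2 = -0.7896082458
phi(d1) = 0.3188652193; exp(-qT) = 1.0000000000; exp(-rT) = 0.9675385596
Theta = -S*exp(-qT)*phi(d1)*sigma/(2*sqrt(T)) - r*K*exp(-rT)*N(d2) + q*S*exp(-qT)*N(d1)
N(d1) = 0.2516201462; N(d2) = 0.2148782956; sqrt(T) = 0.7071067812
Term 1 = -95.3400 * 1.0000000000 * 0.3188652193 * 0.1700 / (2 * 0.7071067812) = -3.6544011730
Term 2 = -0.0660 * 107.5700 * 0.9675385596 * 0.2148782956 = -1.4760325568
Term 3 = 0 (no dividend yield, q = 0)
Theta = -3.6544011730 + (-1.4760325568) + (0.0000000000) = -5.130434

Answer: Theta = -5.130434


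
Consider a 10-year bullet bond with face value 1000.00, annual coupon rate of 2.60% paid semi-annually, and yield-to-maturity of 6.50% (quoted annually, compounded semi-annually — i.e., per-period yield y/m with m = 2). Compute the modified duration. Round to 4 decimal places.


Answer: Modified duration = 8.3367

Derivation:
Coupon per period c = face * coupon_rate / m = 13.000000
Periods per year m = 2; per-period yield y/m = 0.032500
Number of cashflows N = 20
Cashflows (t years, CF_t, discount factor 1/(1+y/m)^(m*t), PV):
  t = 0.5000: CF_t = 13.000000, DF = 0.968523, PV = 12.590799
  t = 1.0000: CF_t = 13.000000, DF = 0.938037, PV = 12.194478
  t = 1.5000: CF_t = 13.000000, DF = 0.908510, PV = 11.810633
  t = 2.0000: CF_t = 13.000000, DF = 0.879913, PV = 11.438870
  t = 2.5000: CF_t = 13.000000, DF = 0.852216, PV = 11.078808
  t = 3.0000: CF_t = 13.000000, DF = 0.825391, PV = 10.730081
  t = 3.5000: CF_t = 13.000000, DF = 0.799410, PV = 10.392330
  t = 4.0000: CF_t = 13.000000, DF = 0.774247, PV = 10.065211
  t = 4.5000: CF_t = 13.000000, DF = 0.749876, PV = 9.748388
  t = 5.0000: CF_t = 13.000000, DF = 0.726272, PV = 9.441538
  t = 5.5000: CF_t = 13.000000, DF = 0.703411, PV = 9.144347
  t = 6.0000: CF_t = 13.000000, DF = 0.681270, PV = 8.856510
  t = 6.5000: CF_t = 13.000000, DF = 0.659826, PV = 8.577734
  t = 7.0000: CF_t = 13.000000, DF = 0.639056, PV = 8.307733
  t = 7.5000: CF_t = 13.000000, DF = 0.618941, PV = 8.046230
  t = 8.0000: CF_t = 13.000000, DF = 0.599458, PV = 7.792959
  t = 8.5000: CF_t = 13.000000, DF = 0.580589, PV = 7.547660
  t = 9.0000: CF_t = 13.000000, DF = 0.562314, PV = 7.310082
  t = 9.5000: CF_t = 13.000000, DF = 0.544614, PV = 7.079983
  t = 10.0000: CF_t = 1013.000000, DF = 0.527471, PV = 534.328376
Price P = sum_t PV_t = 716.482750
First compute Macaulay numerator sum_t t * PV_t:
  t * PV_t at t = 0.5000: 6.295400
  t * PV_t at t = 1.0000: 12.194478
  t * PV_t at t = 1.5000: 17.715949
  t * PV_t at t = 2.0000: 22.877739
  t * PV_t at t = 2.5000: 27.697021
  t * PV_t at t = 3.0000: 32.190242
  t * PV_t at t = 3.5000: 36.373155
  t * PV_t at t = 4.0000: 40.260843
  t * PV_t at t = 4.5000: 43.867746
  t * PV_t at t = 5.0000: 47.207690
  t * PV_t at t = 5.5000: 50.293907
  t * PV_t at t = 6.0000: 53.139061
  t * PV_t at t = 6.5000: 55.755270
  t * PV_t at t = 7.0000: 58.154128
  t * PV_t at t = 7.5000: 60.346726
  t * PV_t at t = 8.0000: 62.343671
  t * PV_t at t = 8.5000: 64.155110
  t * PV_t at t = 9.0000: 65.790741
  t * PV_t at t = 9.5000: 67.259837
  t * PV_t at t = 10.0000: 5343.283765
Macaulay duration D = 6167.202481 / 716.482750 = 8.607608
Modified duration = D / (1 + y/m) = 8.607608 / (1 + 0.032500) = 8.336666


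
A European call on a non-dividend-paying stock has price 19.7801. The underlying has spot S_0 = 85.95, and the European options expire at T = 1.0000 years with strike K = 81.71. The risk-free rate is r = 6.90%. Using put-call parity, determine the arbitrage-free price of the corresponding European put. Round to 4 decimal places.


Put-call parity: C - P = S_0 * exp(-qT) - K * exp(-rT).
S_0 * exp(-qT) = 85.9500 * 1.00000000 = 85.95000000
K * exp(-rT) = 81.7100 * 0.93332668 = 76.26212303
P = C - S*exp(-qT) + K*exp(-rT)
P = 19.7801 - 85.95000000 + 76.26212303 = 10.0922

Answer: Put price = 10.0922


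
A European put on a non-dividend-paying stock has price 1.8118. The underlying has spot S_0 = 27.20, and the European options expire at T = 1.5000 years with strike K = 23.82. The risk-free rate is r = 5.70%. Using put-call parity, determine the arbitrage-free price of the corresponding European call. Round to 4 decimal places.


Answer: Call price = 7.1438

Derivation:
Put-call parity: C - P = S_0 * exp(-qT) - K * exp(-rT).
S_0 * exp(-qT) = 27.2000 * 1.00000000 = 27.20000000
K * exp(-rT) = 23.8200 * 0.91805314 = 21.86802587
C = P + S*exp(-qT) - K*exp(-rT)
C = 1.8118 + 27.20000000 - 21.86802587 = 7.1438


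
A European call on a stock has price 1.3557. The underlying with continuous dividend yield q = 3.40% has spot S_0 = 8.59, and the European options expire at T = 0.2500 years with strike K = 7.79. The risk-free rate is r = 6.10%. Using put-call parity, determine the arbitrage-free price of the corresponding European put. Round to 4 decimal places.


Answer: Put price = 0.5105

Derivation:
Put-call parity: C - P = S_0 * exp(-qT) - K * exp(-rT).
S_0 * exp(-qT) = 8.5900 * 0.99153602 = 8.51729444
K * exp(-rT) = 7.7900 * 0.98486569 = 7.67210374
P = C - S*exp(-qT) + K*exp(-rT)
P = 1.3557 - 8.51729444 + 7.67210374 = 0.5105


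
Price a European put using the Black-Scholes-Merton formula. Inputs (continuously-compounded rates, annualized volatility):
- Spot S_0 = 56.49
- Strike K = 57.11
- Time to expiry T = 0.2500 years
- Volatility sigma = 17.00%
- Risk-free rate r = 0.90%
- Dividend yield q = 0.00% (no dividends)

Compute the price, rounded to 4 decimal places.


Answer: Price = 2.1791

Derivation:
d1 = (ln(S/K) + (r - q + 0.5*sigma^2) * T) / (sigma * sqrt(T)) = -0.05944825
d2 = d1 - sigma * sqrt(T) = -0.14444825
exp(-rT) = 0.99775253; exp(-qT) = 1.00000000
P = K * exp(-rT) * N(-d2) - S_0 * exp(-qT) * N(-d1)
N(-d1) = 0.52370246; N(-d2) = 0.55742674
P = 57.1100 * 0.99775253 * 0.55742674 - 56.4900 * 1.00000000 * 0.52370246 = 2.1791


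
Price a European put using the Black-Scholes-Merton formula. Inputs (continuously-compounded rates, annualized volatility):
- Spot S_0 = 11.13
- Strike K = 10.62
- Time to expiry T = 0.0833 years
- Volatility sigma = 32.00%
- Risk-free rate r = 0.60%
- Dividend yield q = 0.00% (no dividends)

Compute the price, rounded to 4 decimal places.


Answer: Price = 0.1944

Derivation:
d1 = (ln(S/K) + (r - q + 0.5*sigma^2) * T) / (sigma * sqrt(T)) = 0.55945508
d2 = d1 - sigma * sqrt(T) = 0.46709751
exp(-rT) = 0.99950032; exp(-qT) = 1.00000000
P = K * exp(-rT) * N(-d2) - S_0 * exp(-qT) * N(-d1)
N(-d1) = 0.28792559; N(-d2) = 0.32021506
P = 10.6200 * 0.99950032 * 0.32021506 - 11.1300 * 1.00000000 * 0.28792559 = 0.1944


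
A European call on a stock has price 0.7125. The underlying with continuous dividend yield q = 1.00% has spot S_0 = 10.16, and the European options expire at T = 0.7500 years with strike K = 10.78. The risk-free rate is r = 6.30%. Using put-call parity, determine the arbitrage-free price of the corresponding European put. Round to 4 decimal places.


Answer: Put price = 0.9109

Derivation:
Put-call parity: C - P = S_0 * exp(-qT) - K * exp(-rT).
S_0 * exp(-qT) = 10.1600 * 0.99252805 = 10.08408504
K * exp(-rT) = 10.7800 * 0.95384891 = 10.28249120
P = C - S*exp(-qT) + K*exp(-rT)
P = 0.7125 - 10.08408504 + 10.28249120 = 0.9109


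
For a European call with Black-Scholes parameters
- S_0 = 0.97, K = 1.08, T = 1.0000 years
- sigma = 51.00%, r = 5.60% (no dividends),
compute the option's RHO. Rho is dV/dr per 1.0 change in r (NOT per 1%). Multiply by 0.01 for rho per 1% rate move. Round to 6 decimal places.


Answer: Rho = 0.368633

Derivation:
d1 = 0.1541759831; d2 = -0.3558240169
phi(d1) = 0.3942288700; exp(-qT) = 1.0000000000; exp(-rT) = 0.9455391359
N(d2) = 0.3609861809
Rho = K*T*exp(-rT)*N(d2) = 1.0800 * 1.0000 * 0.9455391359 * 0.3609861809 = 0.368633


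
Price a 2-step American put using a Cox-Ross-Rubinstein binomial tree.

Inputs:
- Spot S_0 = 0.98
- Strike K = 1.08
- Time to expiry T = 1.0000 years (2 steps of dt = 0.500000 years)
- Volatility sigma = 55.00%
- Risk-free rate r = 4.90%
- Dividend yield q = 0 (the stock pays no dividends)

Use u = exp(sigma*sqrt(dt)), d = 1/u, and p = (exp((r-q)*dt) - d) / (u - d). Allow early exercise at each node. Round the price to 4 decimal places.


dt = T/N = 0.500000
u = exp(sigma*sqrt(dt)) = 1.475370; d = 1/u = 0.677796
p = (exp((r-q)*dt) - d) / (u - d) = 0.435078
Discount per step: exp(-r*dt) = 0.975798
Stock lattice S(k, i) with i counting down-moves:
  k=0: S(0,0) = 0.9800
  k=1: S(1,0) = 1.4459; S(1,1) = 0.6642
  k=2: S(2,0) = 2.1332; S(2,1) = 0.9800; S(2,2) = 0.4502
Terminal payoffs V(N, i) = max(K - S_T, 0):
  V(2,0) = 0.000000; V(2,1) = 0.100000; V(2,2) = 0.629781
Backward induction: V(k, i) = exp(-r*dt) * [p * V(k+1, i) + (1-p) * V(k+1, i+1)]; then take max(V_cont, immediate exercise) for American.
  V(1,0) = exp(-r*dt) * [p*0.000000 + (1-p)*0.100000] = 0.055125; exercise = 0.000000; V(1,0) = max -> 0.055125
  V(1,1) = exp(-r*dt) * [p*0.100000 + (1-p)*0.629781] = 0.389621; exercise = 0.415760; V(1,1) = max -> 0.415760
  V(0,0) = exp(-r*dt) * [p*0.055125 + (1-p)*0.415760] = 0.252591; exercise = 0.100000; V(0,0) = max -> 0.252591

Answer: Price = V(0,0) = 0.2526


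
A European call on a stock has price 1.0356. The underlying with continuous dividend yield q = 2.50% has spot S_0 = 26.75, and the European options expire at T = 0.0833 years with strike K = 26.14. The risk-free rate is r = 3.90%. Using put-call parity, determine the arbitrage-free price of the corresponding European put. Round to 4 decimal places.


Answer: Put price = 0.3965

Derivation:
Put-call parity: C - P = S_0 * exp(-qT) - K * exp(-rT).
S_0 * exp(-qT) = 26.7500 * 0.99791967 = 26.69435109
K * exp(-rT) = 26.1400 * 0.99675657 = 26.05521677
P = C - S*exp(-qT) + K*exp(-rT)
P = 1.0356 - 26.69435109 + 26.05521677 = 0.3965


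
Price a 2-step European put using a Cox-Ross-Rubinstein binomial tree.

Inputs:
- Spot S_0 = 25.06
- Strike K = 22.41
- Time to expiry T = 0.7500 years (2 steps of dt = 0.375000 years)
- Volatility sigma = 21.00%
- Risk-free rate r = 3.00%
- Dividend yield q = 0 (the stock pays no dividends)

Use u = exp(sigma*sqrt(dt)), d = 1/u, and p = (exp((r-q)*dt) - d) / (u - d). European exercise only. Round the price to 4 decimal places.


dt = T/N = 0.375000
u = exp(sigma*sqrt(dt)) = 1.137233; d = 1/u = 0.879327
p = (exp((r-q)*dt) - d) / (u - d) = 0.511762
Discount per step: exp(-r*dt) = 0.988813
Stock lattice S(k, i) with i counting down-moves:
  k=0: S(0,0) = 25.0600
  k=1: S(1,0) = 28.4991; S(1,1) = 22.0359
  k=2: S(2,0) = 32.4101; S(2,1) = 25.0600; S(2,2) = 19.3768
Terminal payoffs V(N, i) = max(K - S_T, 0):
  V(2,0) = 0.000000; V(2,1) = 0.000000; V(2,2) = 3.033199
Backward induction: V(k, i) = exp(-r*dt) * [p * V(k+1, i) + (1-p) * V(k+1, i+1)].
  V(1,0) = exp(-r*dt) * [p*0.000000 + (1-p)*0.000000] = 0.000000
  V(1,1) = exp(-r*dt) * [p*0.000000 + (1-p)*3.033199] = 1.464357
  V(0,0) = exp(-r*dt) * [p*0.000000 + (1-p)*1.464357] = 0.706957

Answer: Price = V(0,0) = 0.7070


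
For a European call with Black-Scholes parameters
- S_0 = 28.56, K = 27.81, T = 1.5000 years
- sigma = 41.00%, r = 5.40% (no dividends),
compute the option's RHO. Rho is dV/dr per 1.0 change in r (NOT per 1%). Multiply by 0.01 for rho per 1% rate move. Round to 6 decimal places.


Answer: Rho = 18.670482

Derivation:
d1 = 0.4653761052; d2 = -0.0367692921
phi(d1) = 0.3579986753; exp(-qT) = 1.0000000000; exp(-rT) = 0.9221936914
N(d2) = 0.4853344794
Rho = K*T*exp(-rT)*N(d2) = 27.8100 * 1.5000 * 0.9221936914 * 0.4853344794 = 18.670482


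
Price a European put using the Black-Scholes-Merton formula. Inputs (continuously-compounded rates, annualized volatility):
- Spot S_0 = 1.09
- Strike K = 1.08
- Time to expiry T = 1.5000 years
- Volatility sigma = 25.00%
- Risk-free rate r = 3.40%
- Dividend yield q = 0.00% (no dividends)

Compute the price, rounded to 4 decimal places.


d1 = (ln(S/K) + (r - q + 0.5*sigma^2) * T) / (sigma * sqrt(T)) = 0.34975988
d2 = d1 - sigma * sqrt(T) = 0.04357366
exp(-rT) = 0.95027867; exp(-qT) = 1.00000000
P = K * exp(-rT) * N(-d2) - S_0 * exp(-qT) * N(-d1)
N(-d1) = 0.36325945; N(-d2) = 0.48262212
P = 1.0800 * 0.95027867 * 0.48262212 - 1.0900 * 1.00000000 * 0.36325945 = 0.0994

Answer: Price = 0.0994


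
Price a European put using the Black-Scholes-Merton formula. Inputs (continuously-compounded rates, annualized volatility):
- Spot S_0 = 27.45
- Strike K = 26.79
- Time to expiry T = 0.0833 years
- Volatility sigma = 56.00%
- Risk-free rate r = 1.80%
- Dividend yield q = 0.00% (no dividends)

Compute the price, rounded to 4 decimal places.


d1 = (ln(S/K) + (r - q + 0.5*sigma^2) * T) / (sigma * sqrt(T)) = 0.24066912
d2 = d1 - sigma * sqrt(T) = 0.07904338
exp(-rT) = 0.99850172; exp(-qT) = 1.00000000
P = K * exp(-rT) * N(-d2) - S_0 * exp(-qT) * N(-d1)
N(-d1) = 0.40490579; N(-d2) = 0.46849906
P = 26.7900 * 0.99850172 * 0.46849906 - 27.4500 * 1.00000000 * 0.40490579 = 1.4176

Answer: Price = 1.4176


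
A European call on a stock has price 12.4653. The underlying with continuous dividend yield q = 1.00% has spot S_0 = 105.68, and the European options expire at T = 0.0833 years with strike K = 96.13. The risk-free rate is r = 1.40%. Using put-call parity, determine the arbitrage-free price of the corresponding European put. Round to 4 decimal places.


Answer: Put price = 2.8913

Derivation:
Put-call parity: C - P = S_0 * exp(-qT) - K * exp(-rT).
S_0 * exp(-qT) = 105.6800 * 0.99916735 = 105.59200521
K * exp(-rT) = 96.1300 * 0.99883448 = 96.01795854
P = C - S*exp(-qT) + K*exp(-rT)
P = 12.4653 - 105.59200521 + 96.01795854 = 2.8913


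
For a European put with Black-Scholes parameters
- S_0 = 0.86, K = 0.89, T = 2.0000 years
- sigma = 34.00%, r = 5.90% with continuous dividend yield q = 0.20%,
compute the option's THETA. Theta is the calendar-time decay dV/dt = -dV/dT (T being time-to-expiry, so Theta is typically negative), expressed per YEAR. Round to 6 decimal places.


d1 = 0.4061931782; d2 = -0.0746394330
phi(d1) = 0.3673519193; exp(-qT) = 0.9960079893; exp(-rT) = 0.8886960526
Theta = -S*exp(-qT)*phi(d1)*sigma/(2*sqrt(T)) + r*K*exp(-rT)*N(-d2) - q*S*exp(-qT)*N(-d1)
N(-d1) = 0.3423003330; N(-d2) = 0.5297492007; sqrt(T) = 1.4142135624
Term 1 = -0.8600 * 0.9960079893 * 0.3673519193 * 0.3400 / (2 * 1.4142135624) = -0.0378248757
Term 2 = 0.0590 * 0.8900 * 0.8886960526 * 0.5297492007 = 0.0247209741
Term 3 = -0.0020 * 0.8600 * 0.9960079893 * 0.3423003330 = -0.0005864063
Theta = -0.0378248757 + (0.0247209741) + (-0.0005864063) = -0.013690

Answer: Theta = -0.013690


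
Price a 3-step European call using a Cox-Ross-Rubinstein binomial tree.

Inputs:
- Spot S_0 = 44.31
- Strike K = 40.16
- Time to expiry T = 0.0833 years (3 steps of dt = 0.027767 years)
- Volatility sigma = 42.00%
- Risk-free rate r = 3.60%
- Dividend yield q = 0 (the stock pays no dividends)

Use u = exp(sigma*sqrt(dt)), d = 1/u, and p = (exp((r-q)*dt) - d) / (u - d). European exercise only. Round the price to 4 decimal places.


Answer: Price = V(0,0) = 4.8324

Derivation:
dt = T/N = 0.027767
u = exp(sigma*sqrt(dt)) = 1.072493; d = 1/u = 0.932407
p = (exp((r-q)*dt) - d) / (u - d) = 0.489650
Discount per step: exp(-r*dt) = 0.999001
Stock lattice S(k, i) with i counting down-moves:
  k=0: S(0,0) = 44.3100
  k=1: S(1,0) = 47.5222; S(1,1) = 41.3149
  k=2: S(2,0) = 50.9672; S(2,1) = 44.3100; S(2,2) = 38.5223
  k=3: S(3,0) = 54.6620; S(3,1) = 47.5222; S(3,2) = 41.3149; S(3,3) = 35.9185
Terminal payoffs V(N, i) = max(S_T - K, 0):
  V(3,0) = 14.501979; V(3,1) = 7.362172; V(3,2) = 1.154949; V(3,3) = 0.000000
Backward induction: V(k, i) = exp(-r*dt) * [p * V(k+1, i) + (1-p) * V(k+1, i+1)].
  V(2,0) = exp(-r*dt) * [p*14.501979 + (1-p)*7.362172] = 10.847329
  V(2,1) = exp(-r*dt) * [p*7.362172 + (1-p)*1.154949] = 4.190124
  V(2,2) = exp(-r*dt) * [p*1.154949 + (1-p)*0.000000] = 0.564955
  V(1,0) = exp(-r*dt) * [p*10.847329 + (1-p)*4.190124] = 7.442380
  V(1,1) = exp(-r*dt) * [p*4.190124 + (1-p)*0.564955] = 2.337681
  V(0,0) = exp(-r*dt) * [p*7.442380 + (1-p)*2.337681] = 4.832363


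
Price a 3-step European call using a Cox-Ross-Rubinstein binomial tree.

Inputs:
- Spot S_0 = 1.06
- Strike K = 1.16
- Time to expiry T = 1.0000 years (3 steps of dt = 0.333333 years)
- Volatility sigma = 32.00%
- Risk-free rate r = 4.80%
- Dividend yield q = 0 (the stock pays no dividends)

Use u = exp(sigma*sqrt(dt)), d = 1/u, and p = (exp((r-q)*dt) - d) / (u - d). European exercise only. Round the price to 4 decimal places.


Answer: Price = V(0,0) = 0.1212

Derivation:
dt = T/N = 0.333333
u = exp(sigma*sqrt(dt)) = 1.202920; d = 1/u = 0.831310
p = (exp((r-q)*dt) - d) / (u - d) = 0.497345
Discount per step: exp(-r*dt) = 0.984127
Stock lattice S(k, i) with i counting down-moves:
  k=0: S(0,0) = 1.0600
  k=1: S(1,0) = 1.2751; S(1,1) = 0.8812
  k=2: S(2,0) = 1.5338; S(2,1) = 1.0600; S(2,2) = 0.7325
  k=3: S(3,0) = 1.8451; S(3,1) = 1.2751; S(3,2) = 0.8812; S(3,3) = 0.6090
Terminal payoffs V(N, i) = max(S_T - K, 0):
  V(3,0) = 0.685085; V(3,1) = 0.115095; V(3,2) = 0.000000; V(3,3) = 0.000000
Backward induction: V(k, i) = exp(-r*dt) * [p * V(k+1, i) + (1-p) * V(k+1, i+1)].
  V(2,0) = exp(-r*dt) * [p*0.685085 + (1-p)*0.115095] = 0.392250
  V(2,1) = exp(-r*dt) * [p*0.115095 + (1-p)*0.000000] = 0.056334
  V(2,2) = exp(-r*dt) * [p*0.000000 + (1-p)*0.000000] = 0.000000
  V(1,0) = exp(-r*dt) * [p*0.392250 + (1-p)*0.056334] = 0.219854
  V(1,1) = exp(-r*dt) * [p*0.056334 + (1-p)*0.000000] = 0.027573
  V(0,0) = exp(-r*dt) * [p*0.219854 + (1-p)*0.027573] = 0.121247


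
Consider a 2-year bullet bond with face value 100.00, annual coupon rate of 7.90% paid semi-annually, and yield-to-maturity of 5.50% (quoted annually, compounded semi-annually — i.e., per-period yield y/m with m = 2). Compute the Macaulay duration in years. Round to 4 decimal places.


Coupon per period c = face * coupon_rate / m = 3.950000
Periods per year m = 2; per-period yield y/m = 0.027500
Number of cashflows N = 4
Cashflows (t years, CF_t, discount factor 1/(1+y/m)^(m*t), PV):
  t = 0.5000: CF_t = 3.950000, DF = 0.973236, PV = 3.844282
  t = 1.0000: CF_t = 3.950000, DF = 0.947188, PV = 3.741394
  t = 1.5000: CF_t = 3.950000, DF = 0.921838, PV = 3.641259
  t = 2.0000: CF_t = 103.950000, DF = 0.897166, PV = 93.260378
Price P = sum_t PV_t = 104.487313
Macaulay numerator sum_t t * PV_t:
  t * PV_t at t = 0.5000: 1.922141
  t * PV_t at t = 1.0000: 3.741394
  t * PV_t at t = 1.5000: 5.461889
  t * PV_t at t = 2.0000: 186.520756
Macaulay duration D = (sum_t t * PV_t) / P = 197.646180 / 104.487313 = 1.891581

Answer: Macaulay duration = 1.8916 years


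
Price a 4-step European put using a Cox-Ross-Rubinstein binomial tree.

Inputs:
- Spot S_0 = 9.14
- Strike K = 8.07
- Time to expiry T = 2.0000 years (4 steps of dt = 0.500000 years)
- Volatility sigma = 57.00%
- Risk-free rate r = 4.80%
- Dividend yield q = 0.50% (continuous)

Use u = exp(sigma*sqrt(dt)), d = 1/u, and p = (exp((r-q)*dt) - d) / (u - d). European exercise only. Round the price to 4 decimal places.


Answer: Price = V(0,0) = 1.7773

Derivation:
dt = T/N = 0.500000
u = exp(sigma*sqrt(dt)) = 1.496383; d = 1/u = 0.668278
p = (exp((r-q)*dt) - d) / (u - d) = 0.426824
Discount per step: exp(-r*dt) = 0.976286
Stock lattice S(k, i) with i counting down-moves:
  k=0: S(0,0) = 9.1400
  k=1: S(1,0) = 13.6769; S(1,1) = 6.1081
  k=2: S(2,0) = 20.4659; S(2,1) = 9.1400; S(2,2) = 4.0819
  k=3: S(3,0) = 30.6249; S(3,1) = 13.6769; S(3,2) = 6.1081; S(3,3) = 2.7278
  k=4: S(4,0) = 45.8266; S(4,1) = 20.4659; S(4,2) = 9.1400; S(4,3) = 4.0819; S(4,4) = 1.8230
Terminal payoffs V(N, i) = max(K - S_T, 0):
  V(4,0) = 0.000000; V(4,1) = 0.000000; V(4,2) = 0.000000; V(4,3) = 3.988116; V(4,4) = 6.247048
Backward induction: V(k, i) = exp(-r*dt) * [p * V(k+1, i) + (1-p) * V(k+1, i+1)].
  V(3,0) = exp(-r*dt) * [p*0.000000 + (1-p)*0.000000] = 0.000000
  V(3,1) = exp(-r*dt) * [p*0.000000 + (1-p)*0.000000] = 0.000000
  V(3,2) = exp(-r*dt) * [p*0.000000 + (1-p)*3.988116] = 2.231686
  V(3,3) = exp(-r*dt) * [p*3.988116 + (1-p)*6.247048] = 5.157603
  V(2,0) = exp(-r*dt) * [p*0.000000 + (1-p)*0.000000] = 0.000000
  V(2,1) = exp(-r*dt) * [p*0.000000 + (1-p)*2.231686] = 1.248816
  V(2,2) = exp(-r*dt) * [p*2.231686 + (1-p)*5.157603] = 3.816059
  V(1,0) = exp(-r*dt) * [p*0.000000 + (1-p)*1.248816] = 0.698817
  V(1,1) = exp(-r*dt) * [p*1.248816 + (1-p)*3.816059] = 2.655789
  V(0,0) = exp(-r*dt) * [p*0.698817 + (1-p)*2.655789] = 1.777335


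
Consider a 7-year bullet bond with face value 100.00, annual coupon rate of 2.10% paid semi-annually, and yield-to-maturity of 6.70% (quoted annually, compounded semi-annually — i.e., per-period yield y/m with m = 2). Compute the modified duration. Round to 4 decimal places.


Answer: Modified duration = 6.2450

Derivation:
Coupon per period c = face * coupon_rate / m = 1.050000
Periods per year m = 2; per-period yield y/m = 0.033500
Number of cashflows N = 14
Cashflows (t years, CF_t, discount factor 1/(1+y/m)^(m*t), PV):
  t = 0.5000: CF_t = 1.050000, DF = 0.967586, PV = 1.015965
  t = 1.0000: CF_t = 1.050000, DF = 0.936222, PV = 0.983034
  t = 1.5000: CF_t = 1.050000, DF = 0.905876, PV = 0.951169
  t = 2.0000: CF_t = 1.050000, DF = 0.876512, PV = 0.920338
  t = 2.5000: CF_t = 1.050000, DF = 0.848101, PV = 0.890506
  t = 3.0000: CF_t = 1.050000, DF = 0.820611, PV = 0.861641
  t = 3.5000: CF_t = 1.050000, DF = 0.794011, PV = 0.833712
  t = 4.0000: CF_t = 1.050000, DF = 0.768274, PV = 0.806688
  t = 4.5000: CF_t = 1.050000, DF = 0.743371, PV = 0.780540
  t = 5.0000: CF_t = 1.050000, DF = 0.719275, PV = 0.755239
  t = 5.5000: CF_t = 1.050000, DF = 0.695961, PV = 0.730759
  t = 6.0000: CF_t = 1.050000, DF = 0.673402, PV = 0.707072
  t = 6.5000: CF_t = 1.050000, DF = 0.651574, PV = 0.684153
  t = 7.0000: CF_t = 101.050000, DF = 0.630454, PV = 63.707356
Price P = sum_t PV_t = 74.628171
First compute Macaulay numerator sum_t t * PV_t:
  t * PV_t at t = 0.5000: 0.507983
  t * PV_t at t = 1.0000: 0.983034
  t * PV_t at t = 1.5000: 1.426754
  t * PV_t at t = 2.0000: 1.840676
  t * PV_t at t = 2.5000: 2.226265
  t * PV_t at t = 3.0000: 2.584923
  t * PV_t at t = 3.5000: 2.917991
  t * PV_t at t = 4.0000: 3.226751
  t * PV_t at t = 4.5000: 3.512428
  t * PV_t at t = 5.0000: 3.776196
  t * PV_t at t = 5.5000: 4.019173
  t * PV_t at t = 6.0000: 4.242431
  t * PV_t at t = 6.5000: 4.446993
  t * PV_t at t = 7.0000: 445.951495
Macaulay duration D = 481.663093 / 74.628171 = 6.454173
Modified duration = D / (1 + y/m) = 6.454173 / (1 + 0.033500) = 6.244966
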